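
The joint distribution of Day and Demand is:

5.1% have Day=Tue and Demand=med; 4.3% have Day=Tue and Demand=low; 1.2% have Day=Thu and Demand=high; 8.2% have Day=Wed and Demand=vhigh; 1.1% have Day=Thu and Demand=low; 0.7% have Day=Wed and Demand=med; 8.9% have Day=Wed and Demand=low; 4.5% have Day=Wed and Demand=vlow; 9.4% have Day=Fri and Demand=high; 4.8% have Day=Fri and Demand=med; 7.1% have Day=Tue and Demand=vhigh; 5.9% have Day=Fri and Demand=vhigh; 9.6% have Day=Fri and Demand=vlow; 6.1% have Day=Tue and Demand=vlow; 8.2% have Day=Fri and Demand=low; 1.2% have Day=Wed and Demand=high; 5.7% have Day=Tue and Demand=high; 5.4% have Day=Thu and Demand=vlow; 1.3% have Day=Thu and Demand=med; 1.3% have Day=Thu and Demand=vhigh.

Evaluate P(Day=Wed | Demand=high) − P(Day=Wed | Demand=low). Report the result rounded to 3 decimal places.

P(Demand=high) = 0.057 + 0.012 + 0.012 + 0.094 = 0.175; P(Day=Wed | Demand=high) = 0.012/0.175 = 0.0686.
P(Demand=low) = 0.043 + 0.089 + 0.011 + 0.082 = 0.225; P(Day=Wed | Demand=low) = 0.089/0.225 = 0.3956.
Difference = -0.327.

-0.327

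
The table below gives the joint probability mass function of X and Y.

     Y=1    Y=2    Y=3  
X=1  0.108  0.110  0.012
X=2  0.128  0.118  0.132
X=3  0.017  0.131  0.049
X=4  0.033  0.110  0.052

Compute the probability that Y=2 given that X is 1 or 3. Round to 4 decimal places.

P(X=1) = 0.108 + 0.110 + 0.012 = 0.230.
P(X=3) = 0.017 + 0.131 + 0.049 = 0.197.
P(X ∈ {1, 3}) = 0.230 + 0.197 = 0.427; P(Y=2, X ∈ {1, 3}) = 0.110 + 0.131 = 0.241.
P(Y=2 | X ∈ {1, 3}) = 0.241/0.427 = 0.5644.

0.5644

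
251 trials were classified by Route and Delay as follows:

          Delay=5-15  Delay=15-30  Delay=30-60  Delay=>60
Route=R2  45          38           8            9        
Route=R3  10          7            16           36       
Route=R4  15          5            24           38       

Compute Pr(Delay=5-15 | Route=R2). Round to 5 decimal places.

0.45000

Total with Route=R2: 45 + 38 + 8 + 9 = 100.
P(Delay=5-15 | Route=R2) = 45/100 = 0.45000.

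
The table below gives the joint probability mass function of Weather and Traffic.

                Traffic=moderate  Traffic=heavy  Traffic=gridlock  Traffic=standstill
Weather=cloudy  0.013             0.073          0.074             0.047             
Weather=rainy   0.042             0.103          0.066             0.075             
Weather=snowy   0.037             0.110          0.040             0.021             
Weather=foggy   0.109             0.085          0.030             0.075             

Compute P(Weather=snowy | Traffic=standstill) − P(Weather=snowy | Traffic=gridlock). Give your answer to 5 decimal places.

P(Traffic=standstill) = 0.047 + 0.075 + 0.021 + 0.075 = 0.218; P(Weather=snowy | Traffic=standstill) = 0.021/0.218 = 0.096330.
P(Traffic=gridlock) = 0.074 + 0.066 + 0.040 + 0.030 = 0.210; P(Weather=snowy | Traffic=gridlock) = 0.040/0.210 = 0.190476.
Difference = -0.09415.

-0.09415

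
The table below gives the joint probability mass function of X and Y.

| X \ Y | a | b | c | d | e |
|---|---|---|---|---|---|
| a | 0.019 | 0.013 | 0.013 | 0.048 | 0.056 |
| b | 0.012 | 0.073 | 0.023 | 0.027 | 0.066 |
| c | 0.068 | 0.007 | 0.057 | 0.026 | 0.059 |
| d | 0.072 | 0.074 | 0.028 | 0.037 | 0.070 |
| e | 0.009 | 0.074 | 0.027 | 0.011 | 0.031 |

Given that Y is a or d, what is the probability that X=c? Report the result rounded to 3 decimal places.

0.286

P(Y=a) = 0.019 + 0.012 + 0.068 + 0.072 + 0.009 = 0.180.
P(Y=d) = 0.048 + 0.027 + 0.026 + 0.037 + 0.011 = 0.149.
P(Y ∈ {a, d}) = 0.180 + 0.149 = 0.329; P(X=c, Y ∈ {a, d}) = 0.068 + 0.026 = 0.094.
P(X=c | Y ∈ {a, d}) = 0.094/0.329 = 0.286.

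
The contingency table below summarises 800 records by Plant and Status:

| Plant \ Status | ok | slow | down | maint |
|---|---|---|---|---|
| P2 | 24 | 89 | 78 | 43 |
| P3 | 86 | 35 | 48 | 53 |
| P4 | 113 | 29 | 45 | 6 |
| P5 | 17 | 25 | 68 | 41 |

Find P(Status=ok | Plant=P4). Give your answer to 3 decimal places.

0.585

Total with Plant=P4: 113 + 29 + 45 + 6 = 193.
P(Status=ok | Plant=P4) = 113/193 = 0.585.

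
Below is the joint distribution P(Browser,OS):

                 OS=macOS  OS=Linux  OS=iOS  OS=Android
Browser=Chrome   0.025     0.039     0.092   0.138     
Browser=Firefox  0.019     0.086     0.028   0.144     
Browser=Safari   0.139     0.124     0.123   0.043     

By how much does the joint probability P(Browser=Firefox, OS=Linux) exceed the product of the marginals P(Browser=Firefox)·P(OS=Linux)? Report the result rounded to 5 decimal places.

P(Browser=Firefox) = 0.019 + 0.086 + 0.028 + 0.144 = 0.277.
P(OS=Linux) = 0.039 + 0.086 + 0.124 = 0.249.
P(Browser=Firefox, OS=Linux) − P(Browser=Firefox)P(OS=Linux) = 0.086 − 0.277×0.249 = 0.01703.

0.01703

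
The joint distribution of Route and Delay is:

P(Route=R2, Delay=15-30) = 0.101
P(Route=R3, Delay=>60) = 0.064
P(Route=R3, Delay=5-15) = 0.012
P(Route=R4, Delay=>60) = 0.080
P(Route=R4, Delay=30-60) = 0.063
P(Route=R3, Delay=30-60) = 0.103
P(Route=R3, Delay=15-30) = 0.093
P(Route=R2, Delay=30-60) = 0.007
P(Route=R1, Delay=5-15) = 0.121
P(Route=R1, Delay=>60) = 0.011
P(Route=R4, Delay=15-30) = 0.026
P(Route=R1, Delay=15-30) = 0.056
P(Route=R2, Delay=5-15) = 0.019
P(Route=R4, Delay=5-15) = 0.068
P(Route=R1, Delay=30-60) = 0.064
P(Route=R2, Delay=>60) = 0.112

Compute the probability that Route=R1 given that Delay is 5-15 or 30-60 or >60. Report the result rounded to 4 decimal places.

0.2707

P(Delay=5-15) = 0.121 + 0.019 + 0.012 + 0.068 = 0.220.
P(Delay=30-60) = 0.064 + 0.007 + 0.103 + 0.063 = 0.237.
P(Delay=>60) = 0.011 + 0.112 + 0.064 + 0.080 = 0.267.
P(Delay ∈ {5-15, 30-60, >60}) = 0.220 + 0.237 + 0.267 = 0.724; P(Route=R1, Delay ∈ {5-15, 30-60, >60}) = 0.121 + 0.064 + 0.011 = 0.196.
P(Route=R1 | Delay ∈ {5-15, 30-60, >60}) = 0.196/0.724 = 0.2707.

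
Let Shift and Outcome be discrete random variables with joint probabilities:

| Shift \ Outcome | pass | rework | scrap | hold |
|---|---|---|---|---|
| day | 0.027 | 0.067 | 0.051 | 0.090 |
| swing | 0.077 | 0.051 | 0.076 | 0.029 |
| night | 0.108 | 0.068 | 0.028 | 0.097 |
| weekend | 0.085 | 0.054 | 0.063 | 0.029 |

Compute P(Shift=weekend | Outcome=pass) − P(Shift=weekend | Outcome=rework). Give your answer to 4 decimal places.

0.0612

P(Outcome=pass) = 0.027 + 0.077 + 0.108 + 0.085 = 0.297; P(Shift=weekend | Outcome=pass) = 0.085/0.297 = 0.28620.
P(Outcome=rework) = 0.067 + 0.051 + 0.068 + 0.054 = 0.240; P(Shift=weekend | Outcome=rework) = 0.054/0.240 = 0.22500.
Difference = 0.0612.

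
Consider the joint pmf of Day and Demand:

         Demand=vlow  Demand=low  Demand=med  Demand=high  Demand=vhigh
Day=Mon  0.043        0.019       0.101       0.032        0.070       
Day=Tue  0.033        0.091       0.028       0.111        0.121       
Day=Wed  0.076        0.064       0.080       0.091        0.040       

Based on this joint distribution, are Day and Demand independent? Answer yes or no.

P(Day=Tue) = 0.384 and P(Demand=med) = 0.209, so their product is 0.08026, but P(Day=Tue, Demand=med) = 0.028. Since these differ, Day and Demand are not independent.

no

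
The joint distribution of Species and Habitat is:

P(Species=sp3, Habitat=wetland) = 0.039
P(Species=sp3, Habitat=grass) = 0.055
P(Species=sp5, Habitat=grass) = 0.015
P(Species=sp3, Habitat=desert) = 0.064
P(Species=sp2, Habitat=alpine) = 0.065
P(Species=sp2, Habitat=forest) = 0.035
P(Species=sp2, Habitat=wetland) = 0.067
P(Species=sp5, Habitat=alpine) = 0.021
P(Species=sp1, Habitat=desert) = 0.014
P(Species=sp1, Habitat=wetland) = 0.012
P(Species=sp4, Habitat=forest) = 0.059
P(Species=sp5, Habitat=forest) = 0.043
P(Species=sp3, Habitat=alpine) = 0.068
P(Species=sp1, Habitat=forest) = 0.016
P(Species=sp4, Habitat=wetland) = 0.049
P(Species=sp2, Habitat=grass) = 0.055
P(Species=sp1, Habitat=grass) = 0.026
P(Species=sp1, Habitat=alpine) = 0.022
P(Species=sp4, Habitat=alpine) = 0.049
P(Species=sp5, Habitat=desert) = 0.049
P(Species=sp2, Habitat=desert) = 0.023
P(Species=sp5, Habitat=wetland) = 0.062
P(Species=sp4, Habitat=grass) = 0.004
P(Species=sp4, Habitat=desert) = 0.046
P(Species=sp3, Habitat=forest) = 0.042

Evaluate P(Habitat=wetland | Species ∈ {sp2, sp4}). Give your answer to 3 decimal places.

P(Species=sp2) = 0.035 + 0.055 + 0.067 + 0.023 + 0.065 = 0.245.
P(Species=sp4) = 0.059 + 0.004 + 0.049 + 0.046 + 0.049 = 0.207.
P(Species ∈ {sp2, sp4}) = 0.245 + 0.207 = 0.452; P(Habitat=wetland, Species ∈ {sp2, sp4}) = 0.067 + 0.049 = 0.116.
P(Habitat=wetland | Species ∈ {sp2, sp4}) = 0.116/0.452 = 0.257.

0.257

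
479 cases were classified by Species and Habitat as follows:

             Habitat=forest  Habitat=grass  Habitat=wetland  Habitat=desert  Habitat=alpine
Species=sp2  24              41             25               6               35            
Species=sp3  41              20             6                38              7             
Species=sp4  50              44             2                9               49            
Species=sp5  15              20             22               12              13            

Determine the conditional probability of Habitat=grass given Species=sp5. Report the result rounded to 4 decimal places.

Total with Species=sp5: 15 + 20 + 22 + 12 + 13 = 82.
P(Habitat=grass | Species=sp5) = 20/82 = 0.2439.

0.2439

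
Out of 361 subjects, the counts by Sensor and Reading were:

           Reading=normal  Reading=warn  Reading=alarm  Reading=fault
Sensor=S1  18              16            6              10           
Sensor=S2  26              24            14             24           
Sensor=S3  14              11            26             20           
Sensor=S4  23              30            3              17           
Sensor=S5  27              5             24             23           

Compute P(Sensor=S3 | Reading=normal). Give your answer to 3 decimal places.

Total with Reading=normal: 18 + 26 + 14 + 23 + 27 = 108.
P(Sensor=S3 | Reading=normal) = 14/108 = 0.130.

0.130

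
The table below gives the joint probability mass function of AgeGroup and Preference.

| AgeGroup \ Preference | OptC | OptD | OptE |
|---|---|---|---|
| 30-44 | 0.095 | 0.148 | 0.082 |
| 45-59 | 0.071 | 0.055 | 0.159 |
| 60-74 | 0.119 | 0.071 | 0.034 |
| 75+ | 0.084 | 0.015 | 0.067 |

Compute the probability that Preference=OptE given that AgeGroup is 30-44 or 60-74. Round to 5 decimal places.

0.21129

P(AgeGroup=30-44) = 0.095 + 0.148 + 0.082 = 0.325.
P(AgeGroup=60-74) = 0.119 + 0.071 + 0.034 = 0.224.
P(AgeGroup ∈ {30-44, 60-74}) = 0.325 + 0.224 = 0.549; P(Preference=OptE, AgeGroup ∈ {30-44, 60-74}) = 0.082 + 0.034 = 0.116.
P(Preference=OptE | AgeGroup ∈ {30-44, 60-74}) = 0.116/0.549 = 0.21129.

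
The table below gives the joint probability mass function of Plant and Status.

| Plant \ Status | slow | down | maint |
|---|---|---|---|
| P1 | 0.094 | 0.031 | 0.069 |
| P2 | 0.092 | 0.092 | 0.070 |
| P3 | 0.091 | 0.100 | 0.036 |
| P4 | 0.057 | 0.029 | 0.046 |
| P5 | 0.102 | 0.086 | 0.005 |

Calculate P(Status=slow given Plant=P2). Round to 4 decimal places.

P(Plant=P2) = 0.092 + 0.092 + 0.070 = 0.254.
P(Status=slow | Plant=P2) = 0.092/0.254 = 0.3622.

0.3622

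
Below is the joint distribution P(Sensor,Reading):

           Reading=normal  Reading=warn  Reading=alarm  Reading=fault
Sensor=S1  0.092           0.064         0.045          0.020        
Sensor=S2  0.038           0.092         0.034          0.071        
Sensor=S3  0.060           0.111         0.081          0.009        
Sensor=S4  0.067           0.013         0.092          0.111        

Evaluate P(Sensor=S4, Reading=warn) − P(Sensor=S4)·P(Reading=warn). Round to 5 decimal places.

P(Sensor=S4) = 0.067 + 0.013 + 0.092 + 0.111 = 0.283.
P(Reading=warn) = 0.064 + 0.092 + 0.111 + 0.013 = 0.280.
P(Sensor=S4, Reading=warn) − P(Sensor=S4)P(Reading=warn) = 0.013 − 0.283×0.280 = -0.06624.

-0.06624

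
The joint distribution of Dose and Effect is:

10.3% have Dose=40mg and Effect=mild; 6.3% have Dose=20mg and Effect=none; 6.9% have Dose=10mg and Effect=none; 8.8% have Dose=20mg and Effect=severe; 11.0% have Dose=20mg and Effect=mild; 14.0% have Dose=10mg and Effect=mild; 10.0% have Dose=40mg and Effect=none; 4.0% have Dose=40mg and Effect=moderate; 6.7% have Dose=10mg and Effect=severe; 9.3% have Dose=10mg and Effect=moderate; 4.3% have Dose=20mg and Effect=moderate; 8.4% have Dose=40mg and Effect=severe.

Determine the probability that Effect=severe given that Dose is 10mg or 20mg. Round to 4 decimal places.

0.2303

P(Dose=10mg) = 0.069 + 0.140 + 0.093 + 0.067 = 0.369.
P(Dose=20mg) = 0.063 + 0.110 + 0.043 + 0.088 = 0.304.
P(Dose ∈ {10mg, 20mg}) = 0.369 + 0.304 = 0.673; P(Effect=severe, Dose ∈ {10mg, 20mg}) = 0.067 + 0.088 = 0.155.
P(Effect=severe | Dose ∈ {10mg, 20mg}) = 0.155/0.673 = 0.2303.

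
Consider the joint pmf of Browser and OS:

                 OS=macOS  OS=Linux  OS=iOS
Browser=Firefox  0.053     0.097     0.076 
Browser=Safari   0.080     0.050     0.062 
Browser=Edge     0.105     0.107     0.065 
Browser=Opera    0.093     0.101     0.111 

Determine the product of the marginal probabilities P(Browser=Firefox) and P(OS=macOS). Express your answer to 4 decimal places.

P(Browser=Firefox) = 0.053 + 0.097 + 0.076 = 0.226.
P(OS=macOS) = 0.053 + 0.080 + 0.105 + 0.093 = 0.331.
Product: 0.226 × 0.331 = 0.0748.

0.0748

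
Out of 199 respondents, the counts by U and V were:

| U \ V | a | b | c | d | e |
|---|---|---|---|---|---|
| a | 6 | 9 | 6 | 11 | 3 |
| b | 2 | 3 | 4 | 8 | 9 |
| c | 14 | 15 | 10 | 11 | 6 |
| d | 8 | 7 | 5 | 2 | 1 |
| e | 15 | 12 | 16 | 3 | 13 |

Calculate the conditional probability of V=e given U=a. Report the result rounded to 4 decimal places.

0.0857

Total with U=a: 6 + 9 + 6 + 11 + 3 = 35.
P(V=e | U=a) = 3/35 = 0.0857.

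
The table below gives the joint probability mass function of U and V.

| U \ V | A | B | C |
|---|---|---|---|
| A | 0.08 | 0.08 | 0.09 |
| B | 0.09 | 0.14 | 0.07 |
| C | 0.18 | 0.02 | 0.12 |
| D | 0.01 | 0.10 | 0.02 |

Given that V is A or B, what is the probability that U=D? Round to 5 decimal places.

0.15714

P(V=A) = 0.08 + 0.09 + 0.18 + 0.01 = 0.36.
P(V=B) = 0.08 + 0.14 + 0.02 + 0.10 = 0.34.
P(V ∈ {A, B}) = 0.36 + 0.34 = 0.70; P(U=D, V ∈ {A, B}) = 0.01 + 0.10 = 0.11.
P(U=D | V ∈ {A, B}) = 0.11/0.70 = 0.15714.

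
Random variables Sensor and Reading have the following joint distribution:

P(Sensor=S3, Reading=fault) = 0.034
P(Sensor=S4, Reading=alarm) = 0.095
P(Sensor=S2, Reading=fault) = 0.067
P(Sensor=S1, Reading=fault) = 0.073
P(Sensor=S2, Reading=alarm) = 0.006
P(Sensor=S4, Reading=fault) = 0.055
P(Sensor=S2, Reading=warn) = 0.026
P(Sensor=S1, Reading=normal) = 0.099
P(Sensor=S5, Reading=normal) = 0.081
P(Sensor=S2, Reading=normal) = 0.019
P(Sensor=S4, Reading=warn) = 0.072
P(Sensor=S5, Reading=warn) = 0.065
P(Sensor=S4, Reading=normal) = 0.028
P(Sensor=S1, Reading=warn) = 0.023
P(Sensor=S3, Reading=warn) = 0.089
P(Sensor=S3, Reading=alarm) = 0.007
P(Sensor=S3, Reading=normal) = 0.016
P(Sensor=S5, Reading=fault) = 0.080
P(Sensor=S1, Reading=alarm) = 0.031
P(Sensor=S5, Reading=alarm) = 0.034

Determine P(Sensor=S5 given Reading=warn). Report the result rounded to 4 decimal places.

P(Reading=warn) = 0.023 + 0.026 + 0.089 + 0.072 + 0.065 = 0.275.
P(Sensor=S5 | Reading=warn) = 0.065/0.275 = 0.2364.

0.2364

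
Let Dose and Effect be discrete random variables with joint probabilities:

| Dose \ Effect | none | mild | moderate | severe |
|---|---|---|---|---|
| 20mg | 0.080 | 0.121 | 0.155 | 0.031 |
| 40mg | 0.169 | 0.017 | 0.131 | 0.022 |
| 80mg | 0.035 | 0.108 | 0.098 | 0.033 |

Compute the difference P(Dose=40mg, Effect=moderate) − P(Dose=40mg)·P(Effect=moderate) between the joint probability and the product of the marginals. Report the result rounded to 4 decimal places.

0.0008

P(Dose=40mg) = 0.169 + 0.017 + 0.131 + 0.022 = 0.339.
P(Effect=moderate) = 0.155 + 0.131 + 0.098 = 0.384.
P(Dose=40mg, Effect=moderate) − P(Dose=40mg)P(Effect=moderate) = 0.131 − 0.339×0.384 = 0.0008.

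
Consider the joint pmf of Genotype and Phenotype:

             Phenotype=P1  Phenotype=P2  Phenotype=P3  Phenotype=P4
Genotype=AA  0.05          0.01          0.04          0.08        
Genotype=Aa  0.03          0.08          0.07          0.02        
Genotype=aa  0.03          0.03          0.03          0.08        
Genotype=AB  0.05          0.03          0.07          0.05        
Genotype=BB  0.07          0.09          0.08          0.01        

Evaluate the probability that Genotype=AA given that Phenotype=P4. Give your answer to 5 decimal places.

P(Phenotype=P4) = 0.08 + 0.02 + 0.08 + 0.05 + 0.01 = 0.24.
P(Genotype=AA | Phenotype=P4) = 0.08/0.24 = 0.33333.

0.33333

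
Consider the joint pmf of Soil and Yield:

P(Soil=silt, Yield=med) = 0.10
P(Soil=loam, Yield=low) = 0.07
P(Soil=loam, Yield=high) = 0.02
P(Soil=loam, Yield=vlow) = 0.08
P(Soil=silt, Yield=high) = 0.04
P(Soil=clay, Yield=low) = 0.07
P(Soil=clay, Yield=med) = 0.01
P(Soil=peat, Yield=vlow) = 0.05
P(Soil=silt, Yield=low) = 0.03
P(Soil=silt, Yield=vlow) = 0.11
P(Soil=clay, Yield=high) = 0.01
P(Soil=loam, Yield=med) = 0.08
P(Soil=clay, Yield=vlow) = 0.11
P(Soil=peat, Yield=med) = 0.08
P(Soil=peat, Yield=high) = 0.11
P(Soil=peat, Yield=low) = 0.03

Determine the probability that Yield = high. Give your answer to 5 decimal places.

P(Yield=high) = 0.02 + 0.01 + 0.04 + 0.11 = 0.18.

0.18000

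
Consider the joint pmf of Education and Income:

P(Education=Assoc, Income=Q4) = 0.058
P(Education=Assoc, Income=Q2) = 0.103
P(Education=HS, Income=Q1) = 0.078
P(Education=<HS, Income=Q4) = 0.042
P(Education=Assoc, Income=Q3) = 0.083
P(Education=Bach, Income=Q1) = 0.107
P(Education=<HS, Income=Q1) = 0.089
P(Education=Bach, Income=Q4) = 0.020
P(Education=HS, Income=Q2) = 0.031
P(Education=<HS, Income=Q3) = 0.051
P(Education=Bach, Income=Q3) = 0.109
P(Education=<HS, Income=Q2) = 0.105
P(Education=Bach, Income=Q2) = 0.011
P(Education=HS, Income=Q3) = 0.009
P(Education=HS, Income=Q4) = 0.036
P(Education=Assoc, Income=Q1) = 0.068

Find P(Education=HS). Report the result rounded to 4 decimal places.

P(Education=HS) = 0.078 + 0.031 + 0.009 + 0.036 = 0.154.

0.1540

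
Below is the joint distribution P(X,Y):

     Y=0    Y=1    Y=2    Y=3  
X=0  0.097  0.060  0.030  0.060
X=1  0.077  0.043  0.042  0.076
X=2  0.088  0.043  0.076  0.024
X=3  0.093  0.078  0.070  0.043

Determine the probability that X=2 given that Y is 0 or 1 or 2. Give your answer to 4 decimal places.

P(Y=0) = 0.097 + 0.077 + 0.088 + 0.093 = 0.355.
P(Y=1) = 0.060 + 0.043 + 0.043 + 0.078 = 0.224.
P(Y=2) = 0.030 + 0.042 + 0.076 + 0.070 = 0.218.
P(Y ∈ {0, 1, 2}) = 0.355 + 0.224 + 0.218 = 0.797; P(X=2, Y ∈ {0, 1, 2}) = 0.088 + 0.043 + 0.076 = 0.207.
P(X=2 | Y ∈ {0, 1, 2}) = 0.207/0.797 = 0.2597.

0.2597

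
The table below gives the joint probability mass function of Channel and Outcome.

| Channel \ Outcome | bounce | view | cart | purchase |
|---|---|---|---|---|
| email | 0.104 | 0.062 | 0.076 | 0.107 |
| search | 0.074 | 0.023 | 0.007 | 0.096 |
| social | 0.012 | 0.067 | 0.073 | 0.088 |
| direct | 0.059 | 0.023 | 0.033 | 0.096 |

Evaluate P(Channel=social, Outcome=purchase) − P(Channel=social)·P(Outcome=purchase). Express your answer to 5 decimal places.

P(Channel=social) = 0.012 + 0.067 + 0.073 + 0.088 = 0.240.
P(Outcome=purchase) = 0.107 + 0.096 + 0.088 + 0.096 = 0.387.
P(Channel=social, Outcome=purchase) − P(Channel=social)P(Outcome=purchase) = 0.088 − 0.240×0.387 = -0.00488.

-0.00488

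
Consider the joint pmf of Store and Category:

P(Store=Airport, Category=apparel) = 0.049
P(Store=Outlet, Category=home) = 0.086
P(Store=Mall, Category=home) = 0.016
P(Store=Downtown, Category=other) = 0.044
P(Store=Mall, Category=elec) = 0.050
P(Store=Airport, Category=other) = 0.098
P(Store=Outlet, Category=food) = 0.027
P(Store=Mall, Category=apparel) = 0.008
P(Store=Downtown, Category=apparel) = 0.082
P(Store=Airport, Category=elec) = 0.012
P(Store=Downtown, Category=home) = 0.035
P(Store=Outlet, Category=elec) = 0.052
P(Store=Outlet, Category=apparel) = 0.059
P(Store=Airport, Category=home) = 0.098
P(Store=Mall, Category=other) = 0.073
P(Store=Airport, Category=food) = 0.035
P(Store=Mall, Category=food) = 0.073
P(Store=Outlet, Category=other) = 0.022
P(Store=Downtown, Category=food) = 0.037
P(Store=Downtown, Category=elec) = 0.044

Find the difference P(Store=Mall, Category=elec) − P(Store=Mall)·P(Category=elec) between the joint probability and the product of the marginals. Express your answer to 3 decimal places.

P(Store=Mall) = 0.073 + 0.008 + 0.050 + 0.016 + 0.073 = 0.220.
P(Category=elec) = 0.044 + 0.050 + 0.012 + 0.052 = 0.158.
P(Store=Mall, Category=elec) − P(Store=Mall)P(Category=elec) = 0.050 − 0.220×0.158 = 0.015.

0.015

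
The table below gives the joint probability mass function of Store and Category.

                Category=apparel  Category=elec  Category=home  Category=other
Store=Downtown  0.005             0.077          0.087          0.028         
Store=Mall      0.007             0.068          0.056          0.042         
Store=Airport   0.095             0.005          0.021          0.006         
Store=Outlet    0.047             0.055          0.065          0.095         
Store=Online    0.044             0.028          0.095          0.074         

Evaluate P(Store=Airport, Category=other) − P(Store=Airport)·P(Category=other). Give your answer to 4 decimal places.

P(Store=Airport) = 0.095 + 0.005 + 0.021 + 0.006 = 0.127.
P(Category=other) = 0.028 + 0.042 + 0.006 + 0.095 + 0.074 = 0.245.
P(Store=Airport, Category=other) − P(Store=Airport)P(Category=other) = 0.006 − 0.127×0.245 = -0.0251.

-0.0251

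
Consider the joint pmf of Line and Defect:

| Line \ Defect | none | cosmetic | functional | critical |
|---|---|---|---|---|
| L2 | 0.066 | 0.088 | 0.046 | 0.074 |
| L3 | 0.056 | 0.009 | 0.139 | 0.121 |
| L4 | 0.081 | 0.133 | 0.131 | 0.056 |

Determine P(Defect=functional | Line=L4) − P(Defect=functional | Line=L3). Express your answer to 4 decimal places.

P(Line=L4) = 0.081 + 0.133 + 0.131 + 0.056 = 0.401; P(Defect=functional | Line=L4) = 0.131/0.401 = 0.32668.
P(Line=L3) = 0.056 + 0.009 + 0.139 + 0.121 = 0.325; P(Defect=functional | Line=L3) = 0.139/0.325 = 0.42769.
Difference = -0.1010.

-0.1010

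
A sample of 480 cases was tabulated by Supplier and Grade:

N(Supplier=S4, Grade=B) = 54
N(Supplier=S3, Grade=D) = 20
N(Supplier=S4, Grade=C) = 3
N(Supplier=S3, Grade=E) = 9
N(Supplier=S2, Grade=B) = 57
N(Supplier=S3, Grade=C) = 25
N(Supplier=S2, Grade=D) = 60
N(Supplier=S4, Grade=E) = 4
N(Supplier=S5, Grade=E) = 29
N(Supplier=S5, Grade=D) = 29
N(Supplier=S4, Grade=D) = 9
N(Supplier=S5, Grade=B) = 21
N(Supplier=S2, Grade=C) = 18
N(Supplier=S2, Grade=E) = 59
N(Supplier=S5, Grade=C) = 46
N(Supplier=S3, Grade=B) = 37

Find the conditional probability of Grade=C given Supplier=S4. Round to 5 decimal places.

0.04286

Total with Supplier=S4: 54 + 3 + 9 + 4 = 70.
P(Grade=C | Supplier=S4) = 3/70 = 0.04286.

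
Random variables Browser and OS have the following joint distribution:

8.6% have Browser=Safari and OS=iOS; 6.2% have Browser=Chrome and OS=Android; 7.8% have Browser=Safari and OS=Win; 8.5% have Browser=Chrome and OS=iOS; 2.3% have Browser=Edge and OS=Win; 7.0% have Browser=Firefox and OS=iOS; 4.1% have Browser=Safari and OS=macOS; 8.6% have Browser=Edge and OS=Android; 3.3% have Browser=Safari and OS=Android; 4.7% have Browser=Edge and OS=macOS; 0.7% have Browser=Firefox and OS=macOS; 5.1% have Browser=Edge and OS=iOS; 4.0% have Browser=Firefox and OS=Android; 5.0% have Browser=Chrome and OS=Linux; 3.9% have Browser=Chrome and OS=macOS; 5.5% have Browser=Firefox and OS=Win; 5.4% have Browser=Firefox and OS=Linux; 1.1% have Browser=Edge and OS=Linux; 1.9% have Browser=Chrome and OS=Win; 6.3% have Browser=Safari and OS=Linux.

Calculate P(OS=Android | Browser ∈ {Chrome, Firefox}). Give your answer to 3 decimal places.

0.212

P(Browser=Chrome) = 0.019 + 0.039 + 0.050 + 0.085 + 0.062 = 0.255.
P(Browser=Firefox) = 0.055 + 0.007 + 0.054 + 0.070 + 0.040 = 0.226.
P(Browser ∈ {Chrome, Firefox}) = 0.255 + 0.226 = 0.481; P(OS=Android, Browser ∈ {Chrome, Firefox}) = 0.062 + 0.040 = 0.102.
P(OS=Android | Browser ∈ {Chrome, Firefox}) = 0.102/0.481 = 0.212.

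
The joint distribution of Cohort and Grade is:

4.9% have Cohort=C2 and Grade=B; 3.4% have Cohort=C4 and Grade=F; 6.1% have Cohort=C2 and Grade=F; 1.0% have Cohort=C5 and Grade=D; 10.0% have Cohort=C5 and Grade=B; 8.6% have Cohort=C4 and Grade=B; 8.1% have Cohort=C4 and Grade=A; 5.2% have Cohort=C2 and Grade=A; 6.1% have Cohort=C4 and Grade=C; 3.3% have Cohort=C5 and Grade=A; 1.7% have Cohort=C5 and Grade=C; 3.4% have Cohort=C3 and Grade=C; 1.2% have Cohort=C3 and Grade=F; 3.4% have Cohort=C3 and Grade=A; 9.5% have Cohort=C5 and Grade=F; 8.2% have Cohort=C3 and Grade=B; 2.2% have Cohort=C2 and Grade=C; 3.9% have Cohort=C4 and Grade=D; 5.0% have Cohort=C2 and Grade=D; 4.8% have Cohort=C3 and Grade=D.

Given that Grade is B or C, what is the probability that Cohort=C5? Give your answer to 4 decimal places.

P(Grade=B) = 0.049 + 0.082 + 0.086 + 0.100 = 0.317.
P(Grade=C) = 0.022 + 0.034 + 0.061 + 0.017 = 0.134.
P(Grade ∈ {B, C}) = 0.317 + 0.134 = 0.451; P(Cohort=C5, Grade ∈ {B, C}) = 0.100 + 0.017 = 0.117.
P(Cohort=C5 | Grade ∈ {B, C}) = 0.117/0.451 = 0.2594.

0.2594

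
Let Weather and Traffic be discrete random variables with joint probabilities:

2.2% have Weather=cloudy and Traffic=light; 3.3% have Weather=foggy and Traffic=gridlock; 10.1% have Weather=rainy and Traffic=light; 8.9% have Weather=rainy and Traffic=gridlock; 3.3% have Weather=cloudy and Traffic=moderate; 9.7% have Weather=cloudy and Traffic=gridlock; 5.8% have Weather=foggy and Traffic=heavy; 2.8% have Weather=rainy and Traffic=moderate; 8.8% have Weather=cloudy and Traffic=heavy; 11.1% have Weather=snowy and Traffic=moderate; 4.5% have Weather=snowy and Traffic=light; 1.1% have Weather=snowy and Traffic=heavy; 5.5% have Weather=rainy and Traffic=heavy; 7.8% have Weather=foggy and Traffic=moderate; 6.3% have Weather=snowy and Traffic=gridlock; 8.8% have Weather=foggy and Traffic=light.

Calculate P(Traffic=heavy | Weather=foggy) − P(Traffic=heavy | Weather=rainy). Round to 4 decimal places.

P(Weather=foggy) = 0.088 + 0.078 + 0.058 + 0.033 = 0.257; P(Traffic=heavy | Weather=foggy) = 0.058/0.257 = 0.22568.
P(Weather=rainy) = 0.101 + 0.028 + 0.055 + 0.089 = 0.273; P(Traffic=heavy | Weather=rainy) = 0.055/0.273 = 0.20147.
Difference = 0.0242.

0.0242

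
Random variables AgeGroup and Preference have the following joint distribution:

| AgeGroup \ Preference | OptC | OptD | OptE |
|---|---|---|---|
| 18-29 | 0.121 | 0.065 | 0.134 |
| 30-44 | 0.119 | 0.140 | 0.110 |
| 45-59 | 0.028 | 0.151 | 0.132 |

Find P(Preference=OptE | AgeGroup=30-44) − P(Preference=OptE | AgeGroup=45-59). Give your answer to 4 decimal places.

-0.1263

P(AgeGroup=30-44) = 0.119 + 0.140 + 0.110 = 0.369; P(Preference=OptE | AgeGroup=30-44) = 0.110/0.369 = 0.29810.
P(AgeGroup=45-59) = 0.028 + 0.151 + 0.132 = 0.311; P(Preference=OptE | AgeGroup=45-59) = 0.132/0.311 = 0.42444.
Difference = -0.1263.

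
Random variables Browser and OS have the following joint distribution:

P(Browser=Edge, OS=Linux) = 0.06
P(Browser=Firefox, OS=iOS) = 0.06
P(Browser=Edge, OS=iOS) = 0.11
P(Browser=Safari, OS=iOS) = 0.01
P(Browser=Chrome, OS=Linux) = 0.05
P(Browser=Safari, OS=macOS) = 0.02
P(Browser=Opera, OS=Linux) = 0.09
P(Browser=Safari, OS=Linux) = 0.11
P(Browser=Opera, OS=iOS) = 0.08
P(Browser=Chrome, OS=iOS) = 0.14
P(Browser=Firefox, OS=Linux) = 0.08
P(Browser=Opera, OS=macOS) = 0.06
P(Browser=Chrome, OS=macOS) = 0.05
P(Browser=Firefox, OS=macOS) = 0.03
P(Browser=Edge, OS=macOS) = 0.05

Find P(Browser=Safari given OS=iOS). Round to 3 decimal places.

P(OS=iOS) = 0.14 + 0.06 + 0.01 + 0.11 + 0.08 = 0.40.
P(Browser=Safari | OS=iOS) = 0.01/0.40 = 0.025.

0.025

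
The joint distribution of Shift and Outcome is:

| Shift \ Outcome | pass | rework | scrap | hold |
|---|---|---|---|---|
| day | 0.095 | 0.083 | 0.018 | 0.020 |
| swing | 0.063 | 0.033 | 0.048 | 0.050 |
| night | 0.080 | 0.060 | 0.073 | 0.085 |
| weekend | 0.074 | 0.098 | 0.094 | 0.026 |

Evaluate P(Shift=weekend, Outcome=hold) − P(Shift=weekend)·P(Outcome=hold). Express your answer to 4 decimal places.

-0.0269

P(Shift=weekend) = 0.074 + 0.098 + 0.094 + 0.026 = 0.292.
P(Outcome=hold) = 0.020 + 0.050 + 0.085 + 0.026 = 0.181.
P(Shift=weekend, Outcome=hold) − P(Shift=weekend)P(Outcome=hold) = 0.026 − 0.292×0.181 = -0.0269.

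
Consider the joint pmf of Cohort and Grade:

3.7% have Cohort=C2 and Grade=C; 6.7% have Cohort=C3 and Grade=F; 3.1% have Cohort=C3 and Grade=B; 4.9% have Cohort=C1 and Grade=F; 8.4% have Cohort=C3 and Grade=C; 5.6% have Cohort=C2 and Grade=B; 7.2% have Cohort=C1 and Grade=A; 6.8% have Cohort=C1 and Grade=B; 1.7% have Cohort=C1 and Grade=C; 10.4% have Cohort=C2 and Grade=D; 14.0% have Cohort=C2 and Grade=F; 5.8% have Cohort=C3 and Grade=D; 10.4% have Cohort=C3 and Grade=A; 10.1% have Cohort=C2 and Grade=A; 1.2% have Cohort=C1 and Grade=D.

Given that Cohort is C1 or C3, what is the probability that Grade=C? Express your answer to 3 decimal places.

P(Cohort=C1) = 0.072 + 0.068 + 0.017 + 0.012 + 0.049 = 0.218.
P(Cohort=C3) = 0.104 + 0.031 + 0.084 + 0.058 + 0.067 = 0.344.
P(Cohort ∈ {C1, C3}) = 0.218 + 0.344 = 0.562; P(Grade=C, Cohort ∈ {C1, C3}) = 0.017 + 0.084 = 0.101.
P(Grade=C | Cohort ∈ {C1, C3}) = 0.101/0.562 = 0.180.

0.180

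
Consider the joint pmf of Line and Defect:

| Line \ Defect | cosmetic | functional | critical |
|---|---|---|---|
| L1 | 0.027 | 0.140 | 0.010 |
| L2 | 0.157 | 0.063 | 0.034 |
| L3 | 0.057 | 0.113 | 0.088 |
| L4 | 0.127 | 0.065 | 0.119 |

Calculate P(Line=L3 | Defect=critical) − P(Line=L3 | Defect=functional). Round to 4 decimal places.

0.0540

P(Defect=critical) = 0.010 + 0.034 + 0.088 + 0.119 = 0.251; P(Line=L3 | Defect=critical) = 0.088/0.251 = 0.35060.
P(Defect=functional) = 0.140 + 0.063 + 0.113 + 0.065 = 0.381; P(Line=L3 | Defect=functional) = 0.113/0.381 = 0.29659.
Difference = 0.0540.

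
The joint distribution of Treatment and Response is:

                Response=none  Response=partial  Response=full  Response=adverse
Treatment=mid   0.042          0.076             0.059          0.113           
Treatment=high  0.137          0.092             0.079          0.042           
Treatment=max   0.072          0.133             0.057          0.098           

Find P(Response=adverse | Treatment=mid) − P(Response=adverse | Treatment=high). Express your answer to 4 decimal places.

P(Treatment=mid) = 0.042 + 0.076 + 0.059 + 0.113 = 0.290; P(Response=adverse | Treatment=mid) = 0.113/0.290 = 0.38966.
P(Treatment=high) = 0.137 + 0.092 + 0.079 + 0.042 = 0.350; P(Response=adverse | Treatment=high) = 0.042/0.350 = 0.12000.
Difference = 0.2697.

0.2697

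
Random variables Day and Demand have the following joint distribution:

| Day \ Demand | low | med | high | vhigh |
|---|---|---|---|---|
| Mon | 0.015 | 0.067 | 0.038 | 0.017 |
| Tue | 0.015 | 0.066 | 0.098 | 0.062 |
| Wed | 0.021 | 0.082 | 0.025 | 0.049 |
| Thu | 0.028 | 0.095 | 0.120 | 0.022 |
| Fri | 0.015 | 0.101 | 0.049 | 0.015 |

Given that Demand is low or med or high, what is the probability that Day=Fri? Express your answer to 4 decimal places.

0.1976

P(Demand=low) = 0.015 + 0.015 + 0.021 + 0.028 + 0.015 = 0.094.
P(Demand=med) = 0.067 + 0.066 + 0.082 + 0.095 + 0.101 = 0.411.
P(Demand=high) = 0.038 + 0.098 + 0.025 + 0.120 + 0.049 = 0.330.
P(Demand ∈ {low, med, high}) = 0.094 + 0.411 + 0.330 = 0.835; P(Day=Fri, Demand ∈ {low, med, high}) = 0.015 + 0.101 + 0.049 = 0.165.
P(Day=Fri | Demand ∈ {low, med, high}) = 0.165/0.835 = 0.1976.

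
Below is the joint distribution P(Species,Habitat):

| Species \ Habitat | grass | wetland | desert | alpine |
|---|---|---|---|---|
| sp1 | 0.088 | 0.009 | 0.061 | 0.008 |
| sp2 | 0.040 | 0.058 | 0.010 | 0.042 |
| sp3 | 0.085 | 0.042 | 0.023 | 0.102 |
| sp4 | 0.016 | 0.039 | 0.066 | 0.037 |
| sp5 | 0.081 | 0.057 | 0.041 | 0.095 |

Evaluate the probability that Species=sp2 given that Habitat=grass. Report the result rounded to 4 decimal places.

P(Habitat=grass) = 0.088 + 0.040 + 0.085 + 0.016 + 0.081 = 0.310.
P(Species=sp2 | Habitat=grass) = 0.040/0.310 = 0.1290.

0.1290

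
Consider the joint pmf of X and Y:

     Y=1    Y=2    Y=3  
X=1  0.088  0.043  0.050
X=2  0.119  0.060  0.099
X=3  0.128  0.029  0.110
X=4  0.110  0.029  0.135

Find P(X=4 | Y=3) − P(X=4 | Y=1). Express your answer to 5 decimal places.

P(Y=3) = 0.050 + 0.099 + 0.110 + 0.135 = 0.394; P(X=4 | Y=3) = 0.135/0.394 = 0.342640.
P(Y=1) = 0.088 + 0.119 + 0.128 + 0.110 = 0.445; P(X=4 | Y=1) = 0.110/0.445 = 0.247191.
Difference = 0.09545.

0.09545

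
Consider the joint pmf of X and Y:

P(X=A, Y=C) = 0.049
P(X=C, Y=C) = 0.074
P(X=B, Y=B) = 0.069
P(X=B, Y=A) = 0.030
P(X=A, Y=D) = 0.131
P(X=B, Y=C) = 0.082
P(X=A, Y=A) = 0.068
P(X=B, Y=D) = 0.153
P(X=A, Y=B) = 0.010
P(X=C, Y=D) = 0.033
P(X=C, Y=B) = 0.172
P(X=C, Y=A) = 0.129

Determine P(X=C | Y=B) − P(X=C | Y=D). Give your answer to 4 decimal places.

0.5812

P(Y=B) = 0.010 + 0.069 + 0.172 = 0.251; P(X=C | Y=B) = 0.172/0.251 = 0.68526.
P(Y=D) = 0.131 + 0.153 + 0.033 = 0.317; P(X=C | Y=D) = 0.033/0.317 = 0.10410.
Difference = 0.5812.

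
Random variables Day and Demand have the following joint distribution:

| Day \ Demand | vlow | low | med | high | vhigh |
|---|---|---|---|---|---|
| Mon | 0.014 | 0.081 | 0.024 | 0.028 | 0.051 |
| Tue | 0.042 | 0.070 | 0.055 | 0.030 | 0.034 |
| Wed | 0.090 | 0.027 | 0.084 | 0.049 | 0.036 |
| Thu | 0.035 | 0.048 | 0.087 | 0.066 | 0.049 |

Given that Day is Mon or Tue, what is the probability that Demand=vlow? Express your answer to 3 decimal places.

P(Day=Mon) = 0.014 + 0.081 + 0.024 + 0.028 + 0.051 = 0.198.
P(Day=Tue) = 0.042 + 0.070 + 0.055 + 0.030 + 0.034 = 0.231.
P(Day ∈ {Mon, Tue}) = 0.198 + 0.231 = 0.429; P(Demand=vlow, Day ∈ {Mon, Tue}) = 0.014 + 0.042 = 0.056.
P(Demand=vlow | Day ∈ {Mon, Tue}) = 0.056/0.429 = 0.131.

0.131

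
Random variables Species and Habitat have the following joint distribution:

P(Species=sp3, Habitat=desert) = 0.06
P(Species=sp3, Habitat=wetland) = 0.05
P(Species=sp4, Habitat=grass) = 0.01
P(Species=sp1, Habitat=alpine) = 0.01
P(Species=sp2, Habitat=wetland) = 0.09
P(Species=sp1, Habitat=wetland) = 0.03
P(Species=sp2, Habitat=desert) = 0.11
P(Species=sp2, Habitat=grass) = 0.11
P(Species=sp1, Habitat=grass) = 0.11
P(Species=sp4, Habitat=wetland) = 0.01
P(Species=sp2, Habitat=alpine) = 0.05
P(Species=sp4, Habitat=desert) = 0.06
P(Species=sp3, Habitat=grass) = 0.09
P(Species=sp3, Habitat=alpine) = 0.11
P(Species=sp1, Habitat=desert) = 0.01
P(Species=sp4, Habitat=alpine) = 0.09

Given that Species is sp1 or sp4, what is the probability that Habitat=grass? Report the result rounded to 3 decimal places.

0.364

P(Species=sp1) = 0.11 + 0.03 + 0.01 + 0.01 = 0.16.
P(Species=sp4) = 0.01 + 0.01 + 0.06 + 0.09 = 0.17.
P(Species ∈ {sp1, sp4}) = 0.16 + 0.17 = 0.33; P(Habitat=grass, Species ∈ {sp1, sp4}) = 0.11 + 0.01 = 0.12.
P(Habitat=grass | Species ∈ {sp1, sp4}) = 0.12/0.33 = 0.364.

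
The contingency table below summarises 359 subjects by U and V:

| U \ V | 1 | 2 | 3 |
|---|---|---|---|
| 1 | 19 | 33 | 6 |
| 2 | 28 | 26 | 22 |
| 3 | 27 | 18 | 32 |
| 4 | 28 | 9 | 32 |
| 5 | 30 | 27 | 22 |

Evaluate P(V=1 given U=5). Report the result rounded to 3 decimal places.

0.380

Total with U=5: 30 + 27 + 22 = 79.
P(V=1 | U=5) = 30/79 = 0.380.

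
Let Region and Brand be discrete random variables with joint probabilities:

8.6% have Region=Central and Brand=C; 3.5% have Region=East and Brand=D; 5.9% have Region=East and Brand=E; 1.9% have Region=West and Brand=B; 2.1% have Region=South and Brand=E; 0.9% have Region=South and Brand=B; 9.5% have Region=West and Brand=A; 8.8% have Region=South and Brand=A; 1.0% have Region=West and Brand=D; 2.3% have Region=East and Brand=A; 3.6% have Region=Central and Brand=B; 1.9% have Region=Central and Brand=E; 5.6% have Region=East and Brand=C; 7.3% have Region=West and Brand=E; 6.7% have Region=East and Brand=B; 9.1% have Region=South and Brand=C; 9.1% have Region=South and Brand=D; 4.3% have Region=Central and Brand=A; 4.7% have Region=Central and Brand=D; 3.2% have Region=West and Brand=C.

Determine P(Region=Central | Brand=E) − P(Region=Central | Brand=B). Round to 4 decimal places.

-0.1643

P(Brand=E) = 0.021 + 0.059 + 0.073 + 0.019 = 0.172; P(Region=Central | Brand=E) = 0.019/0.172 = 0.11047.
P(Brand=B) = 0.009 + 0.067 + 0.019 + 0.036 = 0.131; P(Region=Central | Brand=B) = 0.036/0.131 = 0.27481.
Difference = -0.1643.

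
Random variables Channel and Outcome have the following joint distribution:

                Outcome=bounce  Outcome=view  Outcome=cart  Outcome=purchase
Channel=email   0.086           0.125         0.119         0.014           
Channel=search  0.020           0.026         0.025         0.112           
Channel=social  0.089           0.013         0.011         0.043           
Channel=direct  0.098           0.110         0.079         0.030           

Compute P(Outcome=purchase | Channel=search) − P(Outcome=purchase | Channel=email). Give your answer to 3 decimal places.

0.571

P(Channel=search) = 0.020 + 0.026 + 0.025 + 0.112 = 0.183; P(Outcome=purchase | Channel=search) = 0.112/0.183 = 0.6120.
P(Channel=email) = 0.086 + 0.125 + 0.119 + 0.014 = 0.344; P(Outcome=purchase | Channel=email) = 0.014/0.344 = 0.0407.
Difference = 0.571.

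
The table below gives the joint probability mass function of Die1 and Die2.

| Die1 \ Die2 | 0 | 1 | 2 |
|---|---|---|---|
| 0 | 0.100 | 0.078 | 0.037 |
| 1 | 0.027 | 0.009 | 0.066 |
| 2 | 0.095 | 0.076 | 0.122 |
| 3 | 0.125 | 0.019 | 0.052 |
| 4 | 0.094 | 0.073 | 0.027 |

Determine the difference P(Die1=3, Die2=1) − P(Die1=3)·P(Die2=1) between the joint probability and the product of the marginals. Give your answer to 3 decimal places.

P(Die1=3) = 0.125 + 0.019 + 0.052 = 0.196.
P(Die2=1) = 0.078 + 0.009 + 0.076 + 0.019 + 0.073 = 0.255.
P(Die1=3, Die2=1) − P(Die1=3)P(Die2=1) = 0.019 − 0.196×0.255 = -0.031.

-0.031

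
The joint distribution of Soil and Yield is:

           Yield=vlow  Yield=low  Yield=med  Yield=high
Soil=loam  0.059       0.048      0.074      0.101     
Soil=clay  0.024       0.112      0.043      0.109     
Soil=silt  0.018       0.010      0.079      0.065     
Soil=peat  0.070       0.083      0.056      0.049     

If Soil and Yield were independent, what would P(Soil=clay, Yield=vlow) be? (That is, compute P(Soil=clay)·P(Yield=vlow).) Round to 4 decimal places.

P(Soil=clay) = 0.024 + 0.112 + 0.043 + 0.109 = 0.288.
P(Yield=vlow) = 0.059 + 0.024 + 0.018 + 0.070 = 0.171.
Product: 0.288 × 0.171 = 0.0492.

0.0492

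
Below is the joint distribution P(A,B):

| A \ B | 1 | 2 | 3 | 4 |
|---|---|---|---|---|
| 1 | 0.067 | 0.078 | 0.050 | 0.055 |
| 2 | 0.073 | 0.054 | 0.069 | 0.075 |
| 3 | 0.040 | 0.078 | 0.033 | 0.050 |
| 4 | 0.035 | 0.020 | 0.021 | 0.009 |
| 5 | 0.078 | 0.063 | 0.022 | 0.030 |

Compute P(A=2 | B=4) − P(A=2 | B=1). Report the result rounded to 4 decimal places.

0.0933

P(B=4) = 0.055 + 0.075 + 0.050 + 0.009 + 0.030 = 0.219; P(A=2 | B=4) = 0.075/0.219 = 0.34247.
P(B=1) = 0.067 + 0.073 + 0.040 + 0.035 + 0.078 = 0.293; P(A=2 | B=1) = 0.073/0.293 = 0.24915.
Difference = 0.0933.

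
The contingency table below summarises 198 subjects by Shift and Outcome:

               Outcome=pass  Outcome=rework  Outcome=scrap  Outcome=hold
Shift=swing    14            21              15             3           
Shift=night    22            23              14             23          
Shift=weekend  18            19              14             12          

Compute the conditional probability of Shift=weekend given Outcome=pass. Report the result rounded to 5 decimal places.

Total with Outcome=pass: 14 + 22 + 18 = 54.
P(Shift=weekend | Outcome=pass) = 18/54 = 0.33333.

0.33333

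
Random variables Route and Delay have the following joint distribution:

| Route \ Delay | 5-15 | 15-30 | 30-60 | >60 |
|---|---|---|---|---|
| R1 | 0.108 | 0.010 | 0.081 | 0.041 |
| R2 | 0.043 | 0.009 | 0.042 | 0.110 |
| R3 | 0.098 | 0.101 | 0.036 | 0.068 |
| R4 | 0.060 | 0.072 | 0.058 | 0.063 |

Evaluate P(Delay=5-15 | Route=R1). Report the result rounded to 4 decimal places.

0.4500

P(Route=R1) = 0.108 + 0.010 + 0.081 + 0.041 = 0.240.
P(Delay=5-15 | Route=R1) = 0.108/0.240 = 0.4500.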